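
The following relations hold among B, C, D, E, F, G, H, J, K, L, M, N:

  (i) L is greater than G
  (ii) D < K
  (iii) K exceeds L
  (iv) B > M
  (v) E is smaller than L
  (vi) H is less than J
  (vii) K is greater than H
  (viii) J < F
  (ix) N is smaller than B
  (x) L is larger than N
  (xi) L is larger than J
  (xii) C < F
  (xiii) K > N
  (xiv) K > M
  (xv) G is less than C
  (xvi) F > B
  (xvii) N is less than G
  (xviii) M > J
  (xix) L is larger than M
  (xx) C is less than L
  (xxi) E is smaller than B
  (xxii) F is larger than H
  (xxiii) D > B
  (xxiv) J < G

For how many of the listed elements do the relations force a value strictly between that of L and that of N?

The relations place N below L. An element lies strictly between them when it is forced above N and also forced below L.
Above N: {G, C, B, F, D, K}. Below L: {H, J, G, E, M, C}.
Intersection: {G, C} — 2.

2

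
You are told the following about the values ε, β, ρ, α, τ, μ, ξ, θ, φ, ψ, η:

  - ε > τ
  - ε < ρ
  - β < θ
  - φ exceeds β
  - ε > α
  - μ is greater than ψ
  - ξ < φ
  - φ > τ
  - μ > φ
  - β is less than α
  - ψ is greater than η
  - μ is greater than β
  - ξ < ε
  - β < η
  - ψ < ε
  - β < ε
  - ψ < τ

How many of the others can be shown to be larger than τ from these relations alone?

Directly above τ: φ, ε.
One step further: μ, ρ (4 so far).
No other element is forced above τ by the given relations, so the count is 4.

4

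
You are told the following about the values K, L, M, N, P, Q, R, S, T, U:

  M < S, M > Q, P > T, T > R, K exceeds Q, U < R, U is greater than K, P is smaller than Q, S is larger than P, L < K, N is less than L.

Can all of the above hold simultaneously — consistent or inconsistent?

Chaining the given relations yields K < U < R < T < P < Q, so K < Q. But one relation states Q < K. These cannot both hold.

inconsistent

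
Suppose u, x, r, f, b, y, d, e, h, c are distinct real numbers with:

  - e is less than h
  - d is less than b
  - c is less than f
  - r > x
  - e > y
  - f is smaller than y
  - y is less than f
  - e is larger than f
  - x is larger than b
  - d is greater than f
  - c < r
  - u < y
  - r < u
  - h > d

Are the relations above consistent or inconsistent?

inconsistent

We have y < f stated directly, yet also f < d < b < x < r < u < y by chaining the others — so f < y. Contradiction.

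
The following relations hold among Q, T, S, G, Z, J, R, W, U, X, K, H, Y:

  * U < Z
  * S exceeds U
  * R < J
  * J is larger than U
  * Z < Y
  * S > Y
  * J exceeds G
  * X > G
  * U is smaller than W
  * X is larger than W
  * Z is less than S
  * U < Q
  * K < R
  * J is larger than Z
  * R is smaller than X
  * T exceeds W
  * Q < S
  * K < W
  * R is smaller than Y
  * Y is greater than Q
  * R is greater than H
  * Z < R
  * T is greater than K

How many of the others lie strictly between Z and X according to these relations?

Chaining upward from Z reaches: R, J, Y, S.
Chaining downward from X reaches: U, K, G, H, W, R.
Strictly between Z and X are those in both lists: R — 1 element.

1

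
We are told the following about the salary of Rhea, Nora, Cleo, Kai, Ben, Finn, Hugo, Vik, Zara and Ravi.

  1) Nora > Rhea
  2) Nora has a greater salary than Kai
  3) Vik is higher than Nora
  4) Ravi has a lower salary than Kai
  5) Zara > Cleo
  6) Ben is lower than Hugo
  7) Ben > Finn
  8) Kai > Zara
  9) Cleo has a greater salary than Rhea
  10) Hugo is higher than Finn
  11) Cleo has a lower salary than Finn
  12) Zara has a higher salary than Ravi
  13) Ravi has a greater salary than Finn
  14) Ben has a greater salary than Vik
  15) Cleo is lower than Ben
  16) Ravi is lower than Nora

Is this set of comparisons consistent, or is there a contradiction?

Every relation is compatible with Rhea < Cleo < Finn < Ravi < Zara < Kai < Nora < Vik < Ben < Hugo; the set is consistent.

consistent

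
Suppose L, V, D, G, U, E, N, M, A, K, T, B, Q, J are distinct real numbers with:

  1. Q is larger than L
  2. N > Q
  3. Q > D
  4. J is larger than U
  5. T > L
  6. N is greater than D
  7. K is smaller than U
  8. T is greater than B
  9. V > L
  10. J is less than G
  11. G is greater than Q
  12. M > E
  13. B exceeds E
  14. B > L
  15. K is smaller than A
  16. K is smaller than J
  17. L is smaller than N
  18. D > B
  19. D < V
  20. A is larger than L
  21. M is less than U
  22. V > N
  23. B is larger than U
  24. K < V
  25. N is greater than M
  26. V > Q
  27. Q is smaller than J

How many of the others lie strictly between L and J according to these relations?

Chaining upward from L reaches: B, D, Q, N, T, A, V, G.
Chaining downward from J reaches: E, M, K, U, B, D, Q.
Strictly between L and J are those in both lists: B, D, Q — 3 elements.

3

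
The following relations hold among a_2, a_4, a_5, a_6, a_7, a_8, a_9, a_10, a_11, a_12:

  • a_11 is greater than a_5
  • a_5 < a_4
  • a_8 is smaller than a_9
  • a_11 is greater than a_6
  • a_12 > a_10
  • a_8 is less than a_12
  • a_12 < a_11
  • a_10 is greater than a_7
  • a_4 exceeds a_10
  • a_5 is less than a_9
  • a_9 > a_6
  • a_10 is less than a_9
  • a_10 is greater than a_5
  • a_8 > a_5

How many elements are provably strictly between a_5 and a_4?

Chaining upward from a_5 reaches: a_8, a_10, a_9, a_12, a_11.
Chaining downward from a_4 reaches: a_7, a_10.
Strictly between a_5 and a_4 are those in both lists: a_10 — 1 element.

1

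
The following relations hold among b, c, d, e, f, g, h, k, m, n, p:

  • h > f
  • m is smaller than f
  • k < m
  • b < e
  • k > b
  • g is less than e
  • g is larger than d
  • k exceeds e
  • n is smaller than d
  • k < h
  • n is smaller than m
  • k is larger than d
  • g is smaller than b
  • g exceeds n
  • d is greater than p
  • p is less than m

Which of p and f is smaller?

p

p < d and d < g give p < g.
With g < b: p < d < g < b.
Then b < e extends the chain to e.
Then e < k extends the chain to k.
With k < m: p < d < g < b < e < k < m.
Then m < f extends the chain to f.
So p < f; p is the smaller of the two.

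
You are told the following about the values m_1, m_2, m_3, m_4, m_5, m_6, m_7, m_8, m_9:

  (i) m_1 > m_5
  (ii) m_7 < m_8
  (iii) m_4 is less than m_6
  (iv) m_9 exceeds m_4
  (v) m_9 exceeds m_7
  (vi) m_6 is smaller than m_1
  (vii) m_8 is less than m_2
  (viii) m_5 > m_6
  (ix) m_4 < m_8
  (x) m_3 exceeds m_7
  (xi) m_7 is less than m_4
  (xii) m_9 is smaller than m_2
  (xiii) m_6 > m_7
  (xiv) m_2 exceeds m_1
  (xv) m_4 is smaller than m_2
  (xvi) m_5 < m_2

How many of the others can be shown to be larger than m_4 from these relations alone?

6

The elements the relations force above m_4 are m_6, m_5, m_9, m_1, m_8, m_2 — no chain reaches any other.
That is 6.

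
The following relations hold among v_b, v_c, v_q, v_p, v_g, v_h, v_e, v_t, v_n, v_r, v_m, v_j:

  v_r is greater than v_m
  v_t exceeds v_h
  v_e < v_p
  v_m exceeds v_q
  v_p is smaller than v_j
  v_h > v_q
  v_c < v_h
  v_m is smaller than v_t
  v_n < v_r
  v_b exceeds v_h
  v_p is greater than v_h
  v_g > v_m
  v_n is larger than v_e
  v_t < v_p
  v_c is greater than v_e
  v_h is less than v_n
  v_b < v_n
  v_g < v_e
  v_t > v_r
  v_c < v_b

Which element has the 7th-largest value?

v_h

The consecutive relations fix a unique order: v_q < v_m < v_g < v_e < v_c < v_h < v_b < v_n < v_r < v_t < v_p < v_j.
Counting 7 from the largest end gives v_h.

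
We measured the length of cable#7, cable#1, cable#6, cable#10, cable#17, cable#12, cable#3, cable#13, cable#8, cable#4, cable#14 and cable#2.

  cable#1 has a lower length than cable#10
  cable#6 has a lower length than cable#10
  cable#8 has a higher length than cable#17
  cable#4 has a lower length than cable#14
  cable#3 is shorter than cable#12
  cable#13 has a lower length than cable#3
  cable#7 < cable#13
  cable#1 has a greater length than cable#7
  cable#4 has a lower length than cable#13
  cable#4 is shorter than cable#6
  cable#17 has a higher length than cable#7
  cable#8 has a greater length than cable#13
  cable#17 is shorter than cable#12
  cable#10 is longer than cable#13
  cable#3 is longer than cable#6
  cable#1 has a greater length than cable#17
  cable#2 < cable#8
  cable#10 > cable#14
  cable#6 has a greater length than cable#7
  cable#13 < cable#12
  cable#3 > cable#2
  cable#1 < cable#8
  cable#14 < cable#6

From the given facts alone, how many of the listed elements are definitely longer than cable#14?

The elements the relations force above cable#14 are cable#6, cable#3, cable#10, cable#12 — no chain reaches any other.
That is 4.

4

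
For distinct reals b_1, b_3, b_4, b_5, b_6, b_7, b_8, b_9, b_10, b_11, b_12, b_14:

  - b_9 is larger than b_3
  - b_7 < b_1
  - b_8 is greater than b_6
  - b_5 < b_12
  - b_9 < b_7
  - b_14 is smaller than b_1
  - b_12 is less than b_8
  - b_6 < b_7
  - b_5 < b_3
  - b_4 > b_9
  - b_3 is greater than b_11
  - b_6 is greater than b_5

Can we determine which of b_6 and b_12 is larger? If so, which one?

Following every chain through b_6: above b_6 we get b_7, b_1, b_8; below b_6 we get b_5.
b_12 is not reached, and no chain runs the other way from b_12 to b_6.
So the given relations leave the order of b_6 and b_12 undetermined.

undetermined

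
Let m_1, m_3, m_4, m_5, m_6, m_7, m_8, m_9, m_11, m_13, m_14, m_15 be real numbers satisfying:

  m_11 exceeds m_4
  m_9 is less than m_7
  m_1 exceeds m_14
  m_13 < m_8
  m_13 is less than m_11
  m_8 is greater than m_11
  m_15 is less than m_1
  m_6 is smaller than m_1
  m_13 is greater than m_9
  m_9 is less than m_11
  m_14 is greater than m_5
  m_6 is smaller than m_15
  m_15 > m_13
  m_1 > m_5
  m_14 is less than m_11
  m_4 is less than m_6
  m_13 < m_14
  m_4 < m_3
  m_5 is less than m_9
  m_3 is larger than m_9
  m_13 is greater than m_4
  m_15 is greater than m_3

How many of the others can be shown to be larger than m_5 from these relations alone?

9

From m_5 the given relations immediately reach m_9, m_14, m_1.
From those, m_7, m_3, m_13, m_11 — 7 in total.
From those, m_8, m_15 — 9 in total.
Nothing else is reachable above m_5; 9 in all.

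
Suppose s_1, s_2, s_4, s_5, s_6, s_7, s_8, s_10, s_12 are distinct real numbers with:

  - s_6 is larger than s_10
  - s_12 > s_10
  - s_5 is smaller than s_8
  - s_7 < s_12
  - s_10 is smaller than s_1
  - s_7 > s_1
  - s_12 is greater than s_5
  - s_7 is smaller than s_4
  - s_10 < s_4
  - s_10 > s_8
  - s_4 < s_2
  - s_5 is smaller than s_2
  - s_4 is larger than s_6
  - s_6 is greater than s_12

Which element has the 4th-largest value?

s_12

Chaining the given pairs: s_5 < s_8 < s_10 < s_1 < s_7 < s_12 < s_6 < s_4 < s_2.
The 4th largest is s_12.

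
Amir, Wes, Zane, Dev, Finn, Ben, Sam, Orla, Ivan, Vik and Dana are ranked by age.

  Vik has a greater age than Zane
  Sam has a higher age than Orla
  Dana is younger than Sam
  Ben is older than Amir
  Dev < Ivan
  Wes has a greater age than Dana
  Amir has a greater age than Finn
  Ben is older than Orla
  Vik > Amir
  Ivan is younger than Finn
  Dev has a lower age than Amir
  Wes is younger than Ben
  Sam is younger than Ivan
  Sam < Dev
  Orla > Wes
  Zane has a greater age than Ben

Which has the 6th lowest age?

Chaining the given pairs: Dana < Wes < Orla < Sam < Dev < Ivan < Finn < Amir < Ben < Zane < Vik.
Counting 6 from the smallest end gives Ivan.

Ivan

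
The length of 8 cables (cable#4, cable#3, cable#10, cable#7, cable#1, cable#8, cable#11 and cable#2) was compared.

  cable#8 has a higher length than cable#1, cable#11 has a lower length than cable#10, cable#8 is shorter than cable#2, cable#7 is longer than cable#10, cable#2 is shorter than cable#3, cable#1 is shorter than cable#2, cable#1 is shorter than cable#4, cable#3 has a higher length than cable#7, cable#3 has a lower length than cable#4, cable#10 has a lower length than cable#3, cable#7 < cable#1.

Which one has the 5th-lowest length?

The consecutive relations fix a unique order: cable#11 < cable#10 < cable#7 < cable#1 < cable#8 < cable#2 < cable#3 < cable#4.
The 5th smallest is cable#8.

cable#8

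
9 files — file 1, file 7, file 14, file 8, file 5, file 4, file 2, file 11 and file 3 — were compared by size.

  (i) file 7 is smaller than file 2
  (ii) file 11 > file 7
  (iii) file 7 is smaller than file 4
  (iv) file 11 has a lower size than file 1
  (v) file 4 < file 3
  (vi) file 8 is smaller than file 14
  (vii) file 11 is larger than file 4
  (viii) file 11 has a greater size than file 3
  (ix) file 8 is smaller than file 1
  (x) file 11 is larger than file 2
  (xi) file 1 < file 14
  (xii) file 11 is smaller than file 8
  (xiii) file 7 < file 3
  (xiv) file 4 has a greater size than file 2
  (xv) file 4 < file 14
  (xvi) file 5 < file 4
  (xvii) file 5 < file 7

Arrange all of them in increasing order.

file 5 < file 7 < file 2 < file 4 < file 3 < file 11 < file 8 < file 1 < file 14

Nothing is placed below file 5, so it is least; from there file 5 < file 7; file 7 < file 2; file 2 < file 4; file 4 < file 3; file 3 < file 11; file 11 < file 8; file 8 < file 1; file 1 < file 14, each given directly.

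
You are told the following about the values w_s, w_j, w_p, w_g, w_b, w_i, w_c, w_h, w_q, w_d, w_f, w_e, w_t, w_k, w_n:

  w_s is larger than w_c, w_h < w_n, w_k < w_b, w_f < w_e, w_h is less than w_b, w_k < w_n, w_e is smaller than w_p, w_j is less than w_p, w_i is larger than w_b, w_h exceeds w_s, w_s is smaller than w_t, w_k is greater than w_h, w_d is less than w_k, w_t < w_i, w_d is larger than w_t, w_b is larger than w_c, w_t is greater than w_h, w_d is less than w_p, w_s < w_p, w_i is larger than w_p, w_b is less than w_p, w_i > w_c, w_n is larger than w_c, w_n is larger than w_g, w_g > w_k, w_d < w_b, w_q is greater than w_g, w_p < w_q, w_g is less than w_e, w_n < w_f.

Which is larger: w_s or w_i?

w_i

w_s < w_h < w_t < w_d < w_k < w_g < w_n < w_f < w_e < w_p < w_i, by transitivity through w_h, w_t, w_d, w_k, w_g, w_n, w_f, w_e, w_p.
So w_s < w_i; w_i is the larger of the two.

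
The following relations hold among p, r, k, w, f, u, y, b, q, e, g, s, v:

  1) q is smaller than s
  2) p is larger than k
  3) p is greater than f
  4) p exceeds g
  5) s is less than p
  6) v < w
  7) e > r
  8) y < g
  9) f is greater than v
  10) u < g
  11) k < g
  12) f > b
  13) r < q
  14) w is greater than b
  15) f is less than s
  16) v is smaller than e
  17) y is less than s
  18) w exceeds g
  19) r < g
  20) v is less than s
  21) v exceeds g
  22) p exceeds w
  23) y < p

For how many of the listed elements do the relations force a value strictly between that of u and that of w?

The relations place u below w. An element lies strictly between them when it is forced above u and also forced below w.
Above u: {g, v, f, e, s, p}. Below w: {r, k, y, g, v, b}.
Intersection: {g, v} — 2.

2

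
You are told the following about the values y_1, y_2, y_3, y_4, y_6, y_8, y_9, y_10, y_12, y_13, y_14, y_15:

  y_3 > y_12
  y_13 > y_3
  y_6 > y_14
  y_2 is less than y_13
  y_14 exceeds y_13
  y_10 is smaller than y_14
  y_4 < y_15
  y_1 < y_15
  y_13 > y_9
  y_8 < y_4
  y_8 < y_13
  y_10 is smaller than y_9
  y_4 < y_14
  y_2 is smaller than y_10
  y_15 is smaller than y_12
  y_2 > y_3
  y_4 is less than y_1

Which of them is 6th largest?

Piecing the relations together gives one ordering: y_8 < y_4 < y_1 < y_15 < y_12 < y_3 < y_2 < y_10 < y_9 < y_13 < y_14 < y_6.
The 6th largest is y_2.

y_2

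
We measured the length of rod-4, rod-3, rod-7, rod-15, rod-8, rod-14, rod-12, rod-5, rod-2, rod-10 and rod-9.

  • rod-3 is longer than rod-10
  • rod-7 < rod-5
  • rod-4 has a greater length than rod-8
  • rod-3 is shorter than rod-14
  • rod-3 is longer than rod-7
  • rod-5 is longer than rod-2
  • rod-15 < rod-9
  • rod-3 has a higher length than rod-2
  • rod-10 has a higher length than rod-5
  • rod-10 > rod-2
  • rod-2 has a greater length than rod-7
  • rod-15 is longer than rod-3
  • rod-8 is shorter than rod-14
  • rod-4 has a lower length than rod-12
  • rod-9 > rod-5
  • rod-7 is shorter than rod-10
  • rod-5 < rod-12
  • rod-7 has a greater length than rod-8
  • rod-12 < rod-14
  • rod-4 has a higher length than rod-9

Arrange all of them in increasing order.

rod-8 < rod-7 < rod-2 < rod-5 < rod-10 < rod-3 < rod-15 < rod-9 < rod-4 < rod-12 < rod-14

The consecutive links are each given: rod-8 < rod-7; rod-7 < rod-2; rod-2 < rod-5; rod-5 < rod-10; rod-10 < rod-3; rod-3 < rod-15; rod-15 < rod-9; rod-9 < rod-4; rod-4 < rod-12; rod-12 < rod-14.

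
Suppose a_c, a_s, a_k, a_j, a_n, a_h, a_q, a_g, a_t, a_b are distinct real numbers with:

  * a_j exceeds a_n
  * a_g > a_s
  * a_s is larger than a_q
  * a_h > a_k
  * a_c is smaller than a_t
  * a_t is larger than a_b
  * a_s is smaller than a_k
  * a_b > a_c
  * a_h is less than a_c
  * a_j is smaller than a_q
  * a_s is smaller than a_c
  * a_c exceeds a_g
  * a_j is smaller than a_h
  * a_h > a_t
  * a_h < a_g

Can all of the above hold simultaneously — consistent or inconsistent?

inconsistent

We have a_t < a_h stated directly, yet also a_h < a_g < a_c < a_b < a_t by chaining the others — so a_h < a_t. Contradiction.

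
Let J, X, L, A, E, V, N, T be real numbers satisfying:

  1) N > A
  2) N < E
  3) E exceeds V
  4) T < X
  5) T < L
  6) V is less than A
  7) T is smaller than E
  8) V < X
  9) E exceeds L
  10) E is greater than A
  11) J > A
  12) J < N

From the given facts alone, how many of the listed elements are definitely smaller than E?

6

The elements the relations force below E are T, V, A, J, N, L — no chain reaches any other.
That is 6.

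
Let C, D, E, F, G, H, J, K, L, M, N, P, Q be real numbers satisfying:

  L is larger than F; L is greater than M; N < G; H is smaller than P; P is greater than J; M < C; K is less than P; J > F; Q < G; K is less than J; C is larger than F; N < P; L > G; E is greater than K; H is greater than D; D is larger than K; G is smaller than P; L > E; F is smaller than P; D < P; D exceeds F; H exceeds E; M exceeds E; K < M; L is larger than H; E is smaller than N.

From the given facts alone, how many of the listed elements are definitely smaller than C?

4

From C the given relations immediately reach F, M.
From those, K, E — 4 in total.
Nothing else is reachable below C; 4 in all.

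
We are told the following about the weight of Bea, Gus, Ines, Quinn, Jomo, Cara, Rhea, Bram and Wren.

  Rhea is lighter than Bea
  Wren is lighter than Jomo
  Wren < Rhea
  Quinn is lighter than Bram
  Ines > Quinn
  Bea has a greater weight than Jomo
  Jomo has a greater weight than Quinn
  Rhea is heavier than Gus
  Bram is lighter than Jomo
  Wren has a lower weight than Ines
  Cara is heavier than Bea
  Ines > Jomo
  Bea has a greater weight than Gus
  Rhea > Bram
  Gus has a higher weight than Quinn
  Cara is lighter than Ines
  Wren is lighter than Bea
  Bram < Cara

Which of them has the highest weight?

Chaining downward from Ines: directly below it, Quinn, Wren, Jomo, Cara; then Bram, Bea; then Gus, Rhea.
That covers every other element, and nothing is given above Ines, so Ines is the highest weight.

Ines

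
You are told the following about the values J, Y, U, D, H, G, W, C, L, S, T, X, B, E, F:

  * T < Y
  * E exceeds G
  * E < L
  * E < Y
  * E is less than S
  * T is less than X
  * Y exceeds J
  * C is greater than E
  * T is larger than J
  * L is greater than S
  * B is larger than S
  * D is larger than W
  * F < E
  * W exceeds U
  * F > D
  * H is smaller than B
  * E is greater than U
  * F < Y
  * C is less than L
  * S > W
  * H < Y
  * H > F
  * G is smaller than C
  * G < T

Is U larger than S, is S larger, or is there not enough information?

The relevant relations are U < W; W < D; D < F; F < E; E < S.
Together: U < W < D < F < E < S.
So S is larger.

S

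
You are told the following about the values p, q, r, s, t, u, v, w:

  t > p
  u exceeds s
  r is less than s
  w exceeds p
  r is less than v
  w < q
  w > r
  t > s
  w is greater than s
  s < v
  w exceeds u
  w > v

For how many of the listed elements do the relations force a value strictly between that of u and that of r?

Chaining upward from r reaches: s, v, w, q, t.
Chaining downward from u reaches: s.
Strictly between r and u are those in both lists: s — 1 element.

1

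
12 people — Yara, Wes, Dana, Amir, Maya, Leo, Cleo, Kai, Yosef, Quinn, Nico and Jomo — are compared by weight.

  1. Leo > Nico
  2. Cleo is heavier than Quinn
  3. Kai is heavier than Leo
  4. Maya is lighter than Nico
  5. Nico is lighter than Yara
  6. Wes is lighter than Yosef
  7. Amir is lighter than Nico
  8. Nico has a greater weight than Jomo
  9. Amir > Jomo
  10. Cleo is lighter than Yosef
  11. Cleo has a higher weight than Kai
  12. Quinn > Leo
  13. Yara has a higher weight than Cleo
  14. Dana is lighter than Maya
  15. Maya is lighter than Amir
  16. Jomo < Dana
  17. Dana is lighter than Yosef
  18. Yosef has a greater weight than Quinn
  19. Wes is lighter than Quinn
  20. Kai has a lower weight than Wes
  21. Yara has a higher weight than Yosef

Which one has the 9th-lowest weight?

Quinn

Piecing the relations together gives one ordering: Jomo < Dana < Maya < Amir < Nico < Leo < Kai < Wes < Quinn < Cleo < Yosef < Yara.
Counting 9 from the smallest end gives Quinn.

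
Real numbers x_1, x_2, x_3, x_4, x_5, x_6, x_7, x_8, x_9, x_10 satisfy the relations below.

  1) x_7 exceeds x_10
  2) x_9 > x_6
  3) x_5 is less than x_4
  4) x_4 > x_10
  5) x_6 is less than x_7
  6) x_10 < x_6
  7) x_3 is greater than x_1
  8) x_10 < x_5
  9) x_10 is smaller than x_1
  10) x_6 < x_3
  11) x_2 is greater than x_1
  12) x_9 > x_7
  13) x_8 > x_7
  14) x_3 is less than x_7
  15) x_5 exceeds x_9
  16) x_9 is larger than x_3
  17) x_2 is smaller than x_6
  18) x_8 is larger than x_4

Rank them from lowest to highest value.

The consecutive links are each given: x_10 < x_1; x_1 < x_2; x_2 < x_6; x_6 < x_3; x_3 < x_7; x_7 < x_9; x_9 < x_5; x_5 < x_4; x_4 < x_8.

x_10 < x_1 < x_2 < x_6 < x_3 < x_7 < x_9 < x_5 < x_4 < x_8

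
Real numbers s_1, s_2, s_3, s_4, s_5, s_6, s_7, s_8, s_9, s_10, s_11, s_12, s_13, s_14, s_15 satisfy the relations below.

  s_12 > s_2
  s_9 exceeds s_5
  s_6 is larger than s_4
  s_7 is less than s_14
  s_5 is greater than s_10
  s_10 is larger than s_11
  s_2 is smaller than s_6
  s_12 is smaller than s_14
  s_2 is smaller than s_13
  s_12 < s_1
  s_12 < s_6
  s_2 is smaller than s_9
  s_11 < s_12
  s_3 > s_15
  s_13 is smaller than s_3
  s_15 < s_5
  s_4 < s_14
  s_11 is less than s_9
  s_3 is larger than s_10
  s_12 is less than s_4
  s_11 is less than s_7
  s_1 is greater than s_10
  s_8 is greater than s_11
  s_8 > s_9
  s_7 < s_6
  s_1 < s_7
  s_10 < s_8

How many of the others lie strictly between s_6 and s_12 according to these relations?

3

The relations place s_12 below s_6. An element lies strictly between them when it is forced above s_12 and also forced below s_6.
Above s_12: {s_1, s_7, s_4, s_14}. Below s_6: {s_2, s_11, s_10, s_1, s_7, s_4}.
Intersection: {s_1, s_7, s_4} — 3.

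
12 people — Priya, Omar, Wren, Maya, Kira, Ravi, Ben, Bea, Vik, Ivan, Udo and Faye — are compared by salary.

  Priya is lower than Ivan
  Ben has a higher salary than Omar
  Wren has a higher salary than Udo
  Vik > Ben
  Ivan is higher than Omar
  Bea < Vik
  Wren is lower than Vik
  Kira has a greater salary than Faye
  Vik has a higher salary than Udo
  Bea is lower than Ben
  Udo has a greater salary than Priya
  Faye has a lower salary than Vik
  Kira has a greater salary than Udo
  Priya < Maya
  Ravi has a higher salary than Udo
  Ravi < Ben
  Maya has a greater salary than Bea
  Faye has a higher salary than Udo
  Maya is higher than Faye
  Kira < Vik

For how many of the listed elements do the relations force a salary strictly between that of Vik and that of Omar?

The relations place Omar below Vik. An element lies strictly between them when it is forced above Omar and also forced below Vik.
Above Omar: {Ivan, Ben}. Below Vik: {Priya, Udo, Ravi, Wren, Bea, Faye, Kira, Ben}.
Intersection: {Ben} — 1.

1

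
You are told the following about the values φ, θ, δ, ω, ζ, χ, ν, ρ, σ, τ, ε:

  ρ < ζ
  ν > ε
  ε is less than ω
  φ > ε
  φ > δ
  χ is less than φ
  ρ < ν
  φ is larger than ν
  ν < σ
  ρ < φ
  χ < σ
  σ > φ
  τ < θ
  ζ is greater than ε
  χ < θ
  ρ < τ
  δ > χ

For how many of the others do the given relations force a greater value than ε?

Directly above ε: ζ, ω, ν, φ.
One step further: σ (5 so far).
No other element is forced above ε by the given relations, so the count is 5.

5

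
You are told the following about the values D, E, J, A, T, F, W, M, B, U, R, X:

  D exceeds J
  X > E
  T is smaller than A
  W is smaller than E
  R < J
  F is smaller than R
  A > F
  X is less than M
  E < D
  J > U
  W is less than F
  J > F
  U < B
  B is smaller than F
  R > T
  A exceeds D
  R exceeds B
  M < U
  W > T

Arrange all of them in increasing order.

T < W < E < X < M < U < B < F < R < J < D < A

Each adjacent pair is fixed by a given relation: T < W; W < E; E < X; X < M; M < U; U < B; B < F; F < R; R < J; J < D; D < A. Chaining them end to end gives the full order.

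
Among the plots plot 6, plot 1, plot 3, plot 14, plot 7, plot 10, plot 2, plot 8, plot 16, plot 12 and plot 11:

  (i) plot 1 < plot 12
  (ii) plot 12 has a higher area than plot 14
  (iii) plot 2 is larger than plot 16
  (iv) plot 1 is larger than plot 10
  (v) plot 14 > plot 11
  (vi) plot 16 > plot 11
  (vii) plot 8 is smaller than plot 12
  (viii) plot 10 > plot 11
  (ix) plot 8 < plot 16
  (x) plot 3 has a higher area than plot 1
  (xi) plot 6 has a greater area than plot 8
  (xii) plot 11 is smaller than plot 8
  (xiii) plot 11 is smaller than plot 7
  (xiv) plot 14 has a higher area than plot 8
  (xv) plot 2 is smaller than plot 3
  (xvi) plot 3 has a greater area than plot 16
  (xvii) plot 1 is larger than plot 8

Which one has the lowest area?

Chaining upward from plot 11: directly above it, plot 8, plot 14, plot 16, plot 10, plot 7; then plot 1, plot 12, plot 2, plot 6, plot 3.
That covers every other element, and nothing is given below plot 11, so plot 11 is the lowest area.

plot 11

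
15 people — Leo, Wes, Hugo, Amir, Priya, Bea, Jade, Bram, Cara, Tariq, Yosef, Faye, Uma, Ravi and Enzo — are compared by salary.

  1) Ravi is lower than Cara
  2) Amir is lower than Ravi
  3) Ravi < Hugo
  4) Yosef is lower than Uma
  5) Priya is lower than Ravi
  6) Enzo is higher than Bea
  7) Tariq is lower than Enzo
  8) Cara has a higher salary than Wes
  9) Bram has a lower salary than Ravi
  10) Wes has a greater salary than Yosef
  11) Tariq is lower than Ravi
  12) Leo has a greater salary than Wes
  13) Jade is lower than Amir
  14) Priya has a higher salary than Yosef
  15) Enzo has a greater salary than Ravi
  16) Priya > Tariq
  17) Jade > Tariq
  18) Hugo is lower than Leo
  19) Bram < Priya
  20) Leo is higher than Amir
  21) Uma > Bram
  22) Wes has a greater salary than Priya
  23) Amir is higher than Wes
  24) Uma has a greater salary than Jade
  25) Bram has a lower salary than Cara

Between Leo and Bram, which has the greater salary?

Leo

Following the relations from Bram: Bram < Priya < Wes < Amir < Ravi < Hugo < Leo.
So Bram < Leo; Leo is the higher of the two.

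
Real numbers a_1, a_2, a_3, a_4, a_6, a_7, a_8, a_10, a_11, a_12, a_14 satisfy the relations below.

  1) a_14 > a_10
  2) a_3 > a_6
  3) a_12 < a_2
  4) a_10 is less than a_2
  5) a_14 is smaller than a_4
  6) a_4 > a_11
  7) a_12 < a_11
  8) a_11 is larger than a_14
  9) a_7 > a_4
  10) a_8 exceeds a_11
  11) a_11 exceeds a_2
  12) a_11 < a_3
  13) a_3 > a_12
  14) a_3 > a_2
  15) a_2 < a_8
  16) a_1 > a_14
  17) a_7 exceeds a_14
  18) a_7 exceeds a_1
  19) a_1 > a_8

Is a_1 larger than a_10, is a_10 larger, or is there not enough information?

a_10 < a_2 < a_11 < a_8 < a_1, by transitivity through a_2, a_11, a_8.
So a_1 is larger.

a_1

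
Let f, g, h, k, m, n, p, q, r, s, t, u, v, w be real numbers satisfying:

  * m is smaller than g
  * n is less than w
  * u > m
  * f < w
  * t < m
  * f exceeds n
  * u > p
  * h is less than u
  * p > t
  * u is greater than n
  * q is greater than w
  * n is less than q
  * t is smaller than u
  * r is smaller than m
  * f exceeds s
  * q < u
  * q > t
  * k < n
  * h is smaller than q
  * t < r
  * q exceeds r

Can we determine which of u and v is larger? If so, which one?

Following every chain through v: nothing is chained to v.
u is not reached, and no chain runs the other way from u to v.
So the given relations leave the order of v and u undetermined.

undetermined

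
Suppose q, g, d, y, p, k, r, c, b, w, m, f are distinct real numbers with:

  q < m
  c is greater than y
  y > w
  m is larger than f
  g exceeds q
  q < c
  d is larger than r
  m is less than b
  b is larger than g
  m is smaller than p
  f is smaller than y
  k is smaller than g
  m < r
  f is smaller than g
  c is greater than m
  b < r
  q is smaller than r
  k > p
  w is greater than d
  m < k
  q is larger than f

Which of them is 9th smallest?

d

Chaining the given pairs: f < q < m < p < k < g < b < r < d < w < y < c.
Counting 9 from the smallest end gives d.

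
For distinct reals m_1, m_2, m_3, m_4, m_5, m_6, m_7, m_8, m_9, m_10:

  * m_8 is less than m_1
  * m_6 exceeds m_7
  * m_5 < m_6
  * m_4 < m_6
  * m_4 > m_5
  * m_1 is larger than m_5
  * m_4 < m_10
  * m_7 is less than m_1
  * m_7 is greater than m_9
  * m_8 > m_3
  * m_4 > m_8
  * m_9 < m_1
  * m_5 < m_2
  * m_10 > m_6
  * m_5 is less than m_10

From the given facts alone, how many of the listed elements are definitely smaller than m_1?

Directly below m_1: m_9, m_8, m_5, m_7.
One step further: m_3 (5 so far).
Nothing else is reachable below m_1; 5 in all.

5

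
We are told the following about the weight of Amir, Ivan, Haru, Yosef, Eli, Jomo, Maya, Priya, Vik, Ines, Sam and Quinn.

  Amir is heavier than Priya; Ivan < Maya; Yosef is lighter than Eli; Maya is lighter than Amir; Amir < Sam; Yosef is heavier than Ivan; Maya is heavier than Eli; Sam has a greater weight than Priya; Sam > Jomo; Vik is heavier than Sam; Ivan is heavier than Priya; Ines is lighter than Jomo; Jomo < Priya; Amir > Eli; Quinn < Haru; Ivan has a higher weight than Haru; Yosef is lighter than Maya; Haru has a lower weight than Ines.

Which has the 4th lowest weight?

Jomo

Chaining the given pairs: Quinn < Haru < Ines < Jomo < Priya < Ivan < Yosef < Eli < Maya < Amir < Sam < Vik.
The 4th smallest is Jomo.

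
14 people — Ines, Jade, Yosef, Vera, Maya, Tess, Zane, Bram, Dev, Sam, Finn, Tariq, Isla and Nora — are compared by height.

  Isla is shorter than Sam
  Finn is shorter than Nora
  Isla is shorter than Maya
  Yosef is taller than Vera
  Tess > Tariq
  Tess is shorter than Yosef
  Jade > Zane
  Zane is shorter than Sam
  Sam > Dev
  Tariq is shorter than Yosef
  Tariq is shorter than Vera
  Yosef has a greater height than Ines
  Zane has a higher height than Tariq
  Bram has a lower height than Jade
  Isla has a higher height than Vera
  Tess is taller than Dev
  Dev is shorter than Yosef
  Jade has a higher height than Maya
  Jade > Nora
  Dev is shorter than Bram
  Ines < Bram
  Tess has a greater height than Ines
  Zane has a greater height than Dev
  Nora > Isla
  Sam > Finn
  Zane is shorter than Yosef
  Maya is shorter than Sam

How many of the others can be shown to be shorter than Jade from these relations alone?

From Jade the given relations immediately reach Zane, Bram, Maya, Nora.
From those, Dev, Tariq, Ines, Finn, Isla — 9 in total.
From those, Vera — 10 in total.
Nothing else is reachable below Jade; 10 in all.

10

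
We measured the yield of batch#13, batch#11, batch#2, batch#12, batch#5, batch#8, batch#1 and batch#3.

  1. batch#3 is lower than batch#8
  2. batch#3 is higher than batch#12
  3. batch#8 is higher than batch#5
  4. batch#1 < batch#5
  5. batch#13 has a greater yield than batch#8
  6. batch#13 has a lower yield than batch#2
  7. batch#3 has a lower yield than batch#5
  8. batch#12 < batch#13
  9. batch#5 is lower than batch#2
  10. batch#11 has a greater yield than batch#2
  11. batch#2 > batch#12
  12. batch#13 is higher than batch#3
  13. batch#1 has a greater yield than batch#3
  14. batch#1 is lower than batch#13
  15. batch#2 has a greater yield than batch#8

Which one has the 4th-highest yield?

batch#8

Chaining the given pairs: batch#12 < batch#3 < batch#1 < batch#5 < batch#8 < batch#13 < batch#2 < batch#11.
Counting 4 from the largest end gives batch#8.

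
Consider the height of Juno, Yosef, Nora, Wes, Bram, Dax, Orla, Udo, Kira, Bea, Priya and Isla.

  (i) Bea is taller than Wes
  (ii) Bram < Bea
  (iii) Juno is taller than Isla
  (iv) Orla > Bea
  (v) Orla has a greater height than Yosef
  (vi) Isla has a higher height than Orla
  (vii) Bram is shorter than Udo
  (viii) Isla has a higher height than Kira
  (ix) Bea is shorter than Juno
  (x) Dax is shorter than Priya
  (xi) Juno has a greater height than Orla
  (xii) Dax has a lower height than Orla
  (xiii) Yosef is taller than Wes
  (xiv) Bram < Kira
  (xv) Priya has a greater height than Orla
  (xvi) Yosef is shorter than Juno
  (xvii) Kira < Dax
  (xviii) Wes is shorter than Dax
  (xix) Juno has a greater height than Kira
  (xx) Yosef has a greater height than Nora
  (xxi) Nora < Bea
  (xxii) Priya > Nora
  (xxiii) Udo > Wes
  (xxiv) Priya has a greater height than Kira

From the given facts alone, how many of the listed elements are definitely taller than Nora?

6

From Nora the given relations immediately reach Bea, Yosef, Priya.
From those, Orla, Juno — 5 in total.
From those, Isla — 6 in total.
Nothing else is reachable above Nora; 6 in all.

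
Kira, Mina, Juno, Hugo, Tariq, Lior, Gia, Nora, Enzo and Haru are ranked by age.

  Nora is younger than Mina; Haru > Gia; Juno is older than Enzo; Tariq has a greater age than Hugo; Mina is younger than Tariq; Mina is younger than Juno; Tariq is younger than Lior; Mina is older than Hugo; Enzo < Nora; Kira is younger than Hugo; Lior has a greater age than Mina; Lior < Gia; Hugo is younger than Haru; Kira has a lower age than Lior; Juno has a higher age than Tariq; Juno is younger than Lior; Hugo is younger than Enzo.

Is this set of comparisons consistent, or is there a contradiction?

consistent

The single ordering Kira < Hugo < Enzo < Nora < Mina < Tariq < Juno < Lior < Gia < Haru satisfies every listed relation, so no contradiction arises.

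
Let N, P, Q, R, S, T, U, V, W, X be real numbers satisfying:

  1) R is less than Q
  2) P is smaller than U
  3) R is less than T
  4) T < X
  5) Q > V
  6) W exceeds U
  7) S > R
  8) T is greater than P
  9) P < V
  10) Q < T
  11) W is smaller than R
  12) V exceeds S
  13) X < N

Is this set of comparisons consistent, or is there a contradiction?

consistent

The single ordering P < U < W < R < S < V < Q < T < X < N satisfies every listed relation, so no contradiction arises.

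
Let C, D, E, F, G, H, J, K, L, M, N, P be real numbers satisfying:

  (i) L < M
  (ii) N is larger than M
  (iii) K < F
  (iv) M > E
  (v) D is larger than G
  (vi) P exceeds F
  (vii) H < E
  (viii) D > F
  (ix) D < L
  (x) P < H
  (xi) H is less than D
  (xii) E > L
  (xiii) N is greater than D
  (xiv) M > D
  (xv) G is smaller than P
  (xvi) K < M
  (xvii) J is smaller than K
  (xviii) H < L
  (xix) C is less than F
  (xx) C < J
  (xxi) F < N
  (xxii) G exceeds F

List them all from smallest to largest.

Each adjacent pair is fixed by a given relation: C < J; J < K; K < F; F < G; G < P; P < H; H < D; D < L; L < E; E < M; M < N. Chaining them end to end gives the full order.

C < J < K < F < G < P < H < D < L < E < M < N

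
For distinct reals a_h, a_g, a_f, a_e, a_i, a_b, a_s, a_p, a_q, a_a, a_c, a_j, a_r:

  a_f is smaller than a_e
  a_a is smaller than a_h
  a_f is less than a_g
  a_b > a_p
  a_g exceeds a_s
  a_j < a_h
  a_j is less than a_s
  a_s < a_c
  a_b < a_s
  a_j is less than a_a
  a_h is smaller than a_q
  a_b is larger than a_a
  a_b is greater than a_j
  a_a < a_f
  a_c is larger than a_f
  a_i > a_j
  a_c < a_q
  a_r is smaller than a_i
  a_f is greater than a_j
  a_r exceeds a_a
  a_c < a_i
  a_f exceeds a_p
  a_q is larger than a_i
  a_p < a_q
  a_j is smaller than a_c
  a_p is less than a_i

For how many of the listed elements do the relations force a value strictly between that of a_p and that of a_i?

4

The relations place a_p below a_i. An element lies strictly between them when it is forced above a_p and also forced below a_i.
Above a_p: {a_b, a_s, a_f, a_g, a_c, a_q, a_e}. Below a_i: {a_j, a_a, a_b, a_r, a_s, a_f, a_c}.
Intersection: {a_b, a_s, a_f, a_c} — 4.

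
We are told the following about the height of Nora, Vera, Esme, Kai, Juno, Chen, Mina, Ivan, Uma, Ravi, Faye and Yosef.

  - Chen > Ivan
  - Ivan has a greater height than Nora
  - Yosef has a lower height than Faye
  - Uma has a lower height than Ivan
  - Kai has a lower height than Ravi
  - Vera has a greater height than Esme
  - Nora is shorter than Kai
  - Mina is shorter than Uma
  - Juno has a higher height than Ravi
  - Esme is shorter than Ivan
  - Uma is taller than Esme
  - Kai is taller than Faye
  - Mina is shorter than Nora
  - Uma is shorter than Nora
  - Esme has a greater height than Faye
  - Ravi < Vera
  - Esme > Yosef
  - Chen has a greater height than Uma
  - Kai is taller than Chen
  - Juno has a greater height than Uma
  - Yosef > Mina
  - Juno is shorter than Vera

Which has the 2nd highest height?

Chaining the given pairs: Mina < Yosef < Faye < Esme < Uma < Nora < Ivan < Chen < Kai < Ravi < Juno < Vera.
The 2nd largest is Juno.

Juno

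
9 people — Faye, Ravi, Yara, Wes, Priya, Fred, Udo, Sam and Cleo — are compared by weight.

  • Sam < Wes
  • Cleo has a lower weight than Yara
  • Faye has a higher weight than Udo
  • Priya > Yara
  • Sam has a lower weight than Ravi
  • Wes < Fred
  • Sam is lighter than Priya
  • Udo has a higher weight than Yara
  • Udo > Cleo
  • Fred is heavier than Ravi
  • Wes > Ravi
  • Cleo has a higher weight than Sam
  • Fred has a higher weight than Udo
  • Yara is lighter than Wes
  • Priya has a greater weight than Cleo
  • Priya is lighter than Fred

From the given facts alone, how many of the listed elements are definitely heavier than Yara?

5

From Yara the given relations immediately reach Priya, Udo, Wes.
From those, Faye, Fred — 5 in total.
No other element is forced above Yara by the given relations, so the count is 5.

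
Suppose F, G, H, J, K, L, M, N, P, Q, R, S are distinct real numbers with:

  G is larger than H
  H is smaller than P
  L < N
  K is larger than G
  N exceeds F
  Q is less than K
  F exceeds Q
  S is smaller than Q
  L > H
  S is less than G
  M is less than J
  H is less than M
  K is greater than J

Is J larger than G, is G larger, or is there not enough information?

Following every chain through G: above G we get K; below G we get H, S.
J is not reached, and no chain runs the other way from J to G.
So the given relations leave the order of G and J undetermined.

undetermined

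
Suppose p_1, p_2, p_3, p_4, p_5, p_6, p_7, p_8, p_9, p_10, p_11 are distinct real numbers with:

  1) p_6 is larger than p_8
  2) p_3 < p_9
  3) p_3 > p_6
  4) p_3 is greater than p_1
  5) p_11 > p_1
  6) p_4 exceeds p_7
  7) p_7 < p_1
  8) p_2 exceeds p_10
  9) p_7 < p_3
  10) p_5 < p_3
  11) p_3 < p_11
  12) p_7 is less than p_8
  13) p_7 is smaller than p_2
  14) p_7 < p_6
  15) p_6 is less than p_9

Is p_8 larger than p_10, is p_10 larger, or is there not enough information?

Following every chain through p_8: above p_8 we get p_6, p_3, p_11, p_9; below p_8 we get p_7.
p_10 is not reached, and no chain runs the other way from p_10 to p_8.
So the given relations leave the order of p_8 and p_10 undetermined.

undetermined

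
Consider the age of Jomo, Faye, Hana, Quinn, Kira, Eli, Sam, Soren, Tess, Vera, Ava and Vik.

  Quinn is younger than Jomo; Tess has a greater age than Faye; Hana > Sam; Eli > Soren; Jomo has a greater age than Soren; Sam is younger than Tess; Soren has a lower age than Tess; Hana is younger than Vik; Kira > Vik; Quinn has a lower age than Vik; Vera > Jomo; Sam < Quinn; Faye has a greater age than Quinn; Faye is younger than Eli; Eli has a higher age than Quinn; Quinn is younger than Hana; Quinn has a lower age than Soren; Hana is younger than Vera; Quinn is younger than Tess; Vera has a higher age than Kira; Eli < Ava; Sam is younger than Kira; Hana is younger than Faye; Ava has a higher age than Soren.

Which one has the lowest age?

Quinn is not least since Sam < Quinn; Hana is not least since Sam < Hana; Soren is not least since Quinn < Soren; Faye is not least since Hana < Faye; Eli is not least since Faye < Eli; Tess is not least since Faye < Tess; Vik is not least since Hana < Vik; Jomo is not least since Quinn < Jomo; Kira is not least since Vik < Kira; Vera is not least since Kira < Vera; Ava is not least since Soren < Ava.
Only Sam has nothing below it, so Sam is the lowest age.

Sam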